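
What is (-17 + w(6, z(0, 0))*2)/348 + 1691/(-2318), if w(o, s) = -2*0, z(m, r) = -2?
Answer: -16523/21228 ≈ -0.77836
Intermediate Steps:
w(o, s) = 0
(-17 + w(6, z(0, 0))*2)/348 + 1691/(-2318) = (-17 + 0*2)/348 + 1691/(-2318) = (-17 + 0)*(1/348) + 1691*(-1/2318) = -17*1/348 - 89/122 = -17/348 - 89/122 = -16523/21228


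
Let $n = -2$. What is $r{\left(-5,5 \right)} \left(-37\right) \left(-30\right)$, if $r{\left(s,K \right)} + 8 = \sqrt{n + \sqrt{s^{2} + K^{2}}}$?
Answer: $-8880 + 1110 \sqrt{-2 + 5 \sqrt{2}} \approx -6380.4$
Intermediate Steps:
$r{\left(s,K \right)} = -8 + \sqrt{-2 + \sqrt{K^{2} + s^{2}}}$ ($r{\left(s,K \right)} = -8 + \sqrt{-2 + \sqrt{s^{2} + K^{2}}} = -8 + \sqrt{-2 + \sqrt{K^{2} + s^{2}}}$)
$r{\left(-5,5 \right)} \left(-37\right) \left(-30\right) = \left(-8 + \sqrt{-2 + \sqrt{5^{2} + \left(-5\right)^{2}}}\right) \left(-37\right) \left(-30\right) = \left(-8 + \sqrt{-2 + \sqrt{25 + 25}}\right) \left(-37\right) \left(-30\right) = \left(-8 + \sqrt{-2 + \sqrt{50}}\right) \left(-37\right) \left(-30\right) = \left(-8 + \sqrt{-2 + 5 \sqrt{2}}\right) \left(-37\right) \left(-30\right) = \left(296 - 37 \sqrt{-2 + 5 \sqrt{2}}\right) \left(-30\right) = -8880 + 1110 \sqrt{-2 + 5 \sqrt{2}}$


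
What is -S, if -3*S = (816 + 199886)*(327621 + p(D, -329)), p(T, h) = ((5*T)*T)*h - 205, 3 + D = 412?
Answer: -55162910379958/3 ≈ -1.8388e+13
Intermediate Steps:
D = 409 (D = -3 + 412 = 409)
p(T, h) = -205 + 5*h*T**2 (p(T, h) = (5*T**2)*h - 205 = 5*h*T**2 - 205 = -205 + 5*h*T**2)
S = 55162910379958/3 (S = -(816 + 199886)*(327621 + (-205 + 5*(-329)*409**2))/3 = -200702*(327621 + (-205 + 5*(-329)*167281))/3 = -200702*(327621 + (-205 - 275177245))/3 = -200702*(327621 - 275177450)/3 = -200702*(-274849829)/3 = -1/3*(-55162910379958) = 55162910379958/3 ≈ 1.8388e+13)
-S = -1*55162910379958/3 = -55162910379958/3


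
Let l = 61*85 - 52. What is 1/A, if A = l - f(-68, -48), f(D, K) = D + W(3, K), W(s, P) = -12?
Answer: 1/5213 ≈ 0.00019183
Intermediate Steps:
l = 5133 (l = 5185 - 52 = 5133)
f(D, K) = -12 + D (f(D, K) = D - 12 = -12 + D)
A = 5213 (A = 5133 - (-12 - 68) = 5133 - 1*(-80) = 5133 + 80 = 5213)
1/A = 1/5213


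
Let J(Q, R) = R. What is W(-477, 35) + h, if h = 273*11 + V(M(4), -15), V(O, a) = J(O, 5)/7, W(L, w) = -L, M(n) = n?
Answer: 24365/7 ≈ 3480.7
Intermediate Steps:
V(O, a) = 5/7
h = 21026/7 (h = 273*11 + 5/7 = 3003 + 5/7 = 21026/7 ≈ 3003.7)
W(-477, 35) + h = -1*(-477) + 21026/7 = 477 + 21026/7 = 24365/7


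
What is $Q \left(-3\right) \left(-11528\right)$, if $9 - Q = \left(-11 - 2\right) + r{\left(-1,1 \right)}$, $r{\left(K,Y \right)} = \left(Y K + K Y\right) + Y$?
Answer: $795432$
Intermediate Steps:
$r{\left(K,Y \right)} = Y + 2 K Y$ ($r{\left(K,Y \right)} = \left(K Y + K Y\right) + Y = 2 K Y + Y = Y + 2 K Y$)
$Q = 23$ ($Q = 9 - \left(\left(-11 - 2\right) + 1 \left(1 + 2 \left(-1\right)\right)\right) = 9 - \left(-13 + 1 \left(1 - 2\right)\right) = 9 - \left(-13 + 1 \left(-1\right)\right) = 9 - \left(-13 - 1\right) = 9 - -14 = 9 + 14 = 23$)
$Q \left(-3\right) \left(-11528\right) = 23 \left(-3\right) \left(-11528\right) = \left(-69\right) \left(-11528\right) = 795432$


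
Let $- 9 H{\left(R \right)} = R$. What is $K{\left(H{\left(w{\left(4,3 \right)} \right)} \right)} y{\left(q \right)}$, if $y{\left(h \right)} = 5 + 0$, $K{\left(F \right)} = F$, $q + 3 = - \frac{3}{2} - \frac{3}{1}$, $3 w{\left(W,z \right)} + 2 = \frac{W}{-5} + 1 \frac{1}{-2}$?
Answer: $\frac{11}{18} \approx 0.61111$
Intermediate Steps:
$w{\left(W,z \right)} = - \frac{5}{6} - \frac{W}{15}$ ($w{\left(W,z \right)} = - \frac{2}{3} + \frac{\frac{W}{-5} + 1 \frac{1}{-2}}{3} = - \frac{2}{3} + \frac{W \left(- \frac{1}{5}\right) + 1 \left(- \frac{1}{2}\right)}{3} = - \frac{2}{3} + \frac{- \frac{W}{5} - \frac{1}{2}}{3} = - \frac{2}{3} + \frac{- \frac{1}{2} - \frac{W}{5}}{3} = - \frac{2}{3} - \left(\frac{1}{6} + \frac{W}{15}\right) = - \frac{5}{6} - \frac{W}{15}$)
$H{\left(R \right)} = - \frac{R}{9}$
$q = - \frac{15}{2}$ ($q = -3 - \left(3 + \frac{3}{2}\right) = -3 - \frac{9}{2} = - \frac{15}{2} \approx -7.5$)
$y{\left(h \right)} = 5$
$K{\left(H{\left(w{\left(4,3 \right)} \right)} \right)} y{\left(q \right)} = - \frac{- \frac{5}{6} - \frac{4}{15}}{9} \cdot 5 = \left(- \frac{1}{9}\right) \left(- \frac{11}{10}\right) 5 = \frac{11}{90} \cdot 5 = \frac{11}{18}$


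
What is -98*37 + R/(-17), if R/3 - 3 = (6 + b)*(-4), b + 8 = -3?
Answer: -61711/17 ≈ -3630.1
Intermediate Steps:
b = -11 (b = -8 - 3 = -11)
R = 69 (R = 9 + 3*((6 - 11)*(-4)) = 9 + 3*(-5*(-4)) = 9 + 3*20 = 9 + 60 = 69)
-98*37 + R/(-17) = -98*37 + 69/(-17) = -3626 + 69*(-1/17) = -3626 - 69/17 = -61711/17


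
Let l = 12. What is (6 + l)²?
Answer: 324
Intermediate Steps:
(6 + l)² = (6 + 12)² = 18² = 324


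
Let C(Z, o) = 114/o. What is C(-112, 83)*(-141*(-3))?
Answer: 48222/83 ≈ 580.99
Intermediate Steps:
C(-112, 83)*(-141*(-3)) = (114/83)*(-141*(-3)) = (114*(1/83))*423 = (114/83)*423 = 48222/83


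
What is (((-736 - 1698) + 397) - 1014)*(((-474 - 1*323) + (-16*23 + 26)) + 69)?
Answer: 3264570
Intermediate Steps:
(((-736 - 1698) + 397) - 1014)*(((-474 - 1*323) + (-16*23 + 26)) + 69) = ((-2434 + 397) - 1014)*(((-474 - 323) + (-368 + 26)) + 69) = (-2037 - 1014)*((-797 - 342) + 69) = -3051*(-1139 + 69) = -3051*(-1070) = 3264570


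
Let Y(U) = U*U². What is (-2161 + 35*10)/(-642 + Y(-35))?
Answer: 1811/43517 ≈ 0.041616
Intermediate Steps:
Y(U) = U³
(-2161 + 35*10)/(-642 + Y(-35)) = (-2161 + 35*10)/(-642 + (-35)³) = (-2161 + 350)/(-642 - 42875) = -1811/(-43517) = -1811*(-1/43517) = 1811/43517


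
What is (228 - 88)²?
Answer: 19600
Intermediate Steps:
(228 - 88)² = 140² = 19600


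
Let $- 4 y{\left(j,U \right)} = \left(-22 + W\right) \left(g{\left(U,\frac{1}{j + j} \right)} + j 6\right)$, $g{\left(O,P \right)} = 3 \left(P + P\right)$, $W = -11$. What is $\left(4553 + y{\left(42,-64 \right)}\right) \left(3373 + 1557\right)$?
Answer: $\frac{915562625}{28} \approx 3.2699 \cdot 10^{7}$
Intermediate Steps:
$g{\left(O,P \right)} = 6 P$ ($g{\left(O,P \right)} = 3 \cdot 2 P = 6 P$)
$y{\left(j,U \right)} = \frac{99 j}{2} + \frac{99}{4 j}$ ($y{\left(j,U \right)} = - \frac{\left(-22 - 11\right) \left(\frac{6}{j + j} + j 6\right)}{4} = - \frac{\left(-33\right) \left(\frac{6}{2 j} + 6 j\right)}{4} = - \frac{\left(-33\right) \left(6 \frac{1}{2 j} + 6 j\right)}{4} = - \frac{\left(-33\right) \left(\frac{3}{j} + 6 j\right)}{4} = - \frac{- 198 j - \frac{99}{j}}{4} = \frac{99 j}{2} + \frac{99}{4 j}$)
$\left(4553 + y{\left(42,-64 \right)}\right) \left(3373 + 1557\right) = \left(4553 + \frac{99 \left(1 + 2 \cdot 42^{2}\right)}{4 \cdot 42}\right) \left(3373 + 1557\right) = \left(4553 + \frac{99}{4} \cdot \frac{1}{42} \left(1 + 2 \cdot 1764\right)\right) 4930 = \left(4553 + \frac{99}{4} \cdot \frac{1}{42} \left(1 + 3528\right)\right) 4930 = \left(4553 + \frac{99}{4} \cdot \frac{1}{42} \cdot 3529\right) 4930 = \left(4553 + \frac{116457}{56}\right) 4930 = \frac{371425}{56} \cdot 4930 = \frac{915562625}{28}$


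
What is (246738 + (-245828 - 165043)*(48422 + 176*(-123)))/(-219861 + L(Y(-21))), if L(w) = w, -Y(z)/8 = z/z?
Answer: 11000413416/219869 ≈ 50032.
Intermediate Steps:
Y(z) = -8 (Y(z) = -8*z/z = -8*1 = -8)
(246738 + (-245828 - 165043)*(48422 + 176*(-123)))/(-219861 + L(Y(-21))) = (246738 + (-245828 - 165043)*(48422 + 176*(-123)))/(-219861 - 8) = (246738 - 410871*(48422 - 21648))/(-219869) = (246738 - 410871*26774)*(-1/219869) = (246738 - 11000660154)*(-1/219869) = -11000413416*(-1/219869) = 11000413416/219869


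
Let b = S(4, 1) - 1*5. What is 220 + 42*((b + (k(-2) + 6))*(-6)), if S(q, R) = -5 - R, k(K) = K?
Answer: 1984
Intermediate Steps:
b = -11 (b = (-5 - 1*1) - 1*5 = (-5 - 1) - 5 = -6 - 5 = -11)
220 + 42*((b + (k(-2) + 6))*(-6)) = 220 + 42*((-11 + (-2 + 6))*(-6)) = 220 + 42*((-11 + 4)*(-6)) = 220 + 42*(-7*(-6)) = 220 + 42*42 = 220 + 1764 = 1984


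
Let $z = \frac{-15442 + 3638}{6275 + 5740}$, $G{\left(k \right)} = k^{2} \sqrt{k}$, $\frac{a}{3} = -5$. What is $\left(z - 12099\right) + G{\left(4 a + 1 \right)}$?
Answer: $- \frac{145381289}{12015} + 3481 i \sqrt{59} \approx -12100.0 + 26738.0 i$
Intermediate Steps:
$a = -15$ ($a = 3 \left(-5\right) = -15$)
$G{\left(k \right)} = k^{\frac{5}{2}}$
$z = - \frac{11804}{12015} \approx -0.98244$
$\left(z - 12099\right) + G{\left(4 a + 1 \right)} = \left(- \frac{11804}{12015} - 12099\right) + \left(4 \left(-15\right) + 1\right)^{\frac{5}{2}} = - \frac{145381289}{12015} + \left(-60 + 1\right)^{\frac{5}{2}} = - \frac{145381289}{12015} + \left(-59\right)^{\frac{5}{2}} = - \frac{145381289}{12015} + 3481 i \sqrt{59}$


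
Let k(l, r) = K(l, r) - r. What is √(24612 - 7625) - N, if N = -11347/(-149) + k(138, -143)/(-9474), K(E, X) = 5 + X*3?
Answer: -107543347/1411626 + √16987 ≈ 54.150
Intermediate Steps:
K(E, X) = 5 + 3*X
k(l, r) = 5 + 2*r (k(l, r) = (5 + 3*r) - r = 5 + 2*r)
N = 107543347/1411626 (N = -11347/(-149) + (5 + 2*(-143))/(-9474) = -11347*(-1/149) + (5 - 286)*(-1/9474) = 11347/149 - 281*(-1/9474) = 11347/149 + 281/9474 = 107543347/1411626 ≈ 76.184)
√(24612 - 7625) - N = √(24612 - 7625) - 1*107543347/1411626 = √16987 - 107543347/1411626 = -107543347/1411626 + √16987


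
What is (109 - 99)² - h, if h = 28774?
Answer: -28674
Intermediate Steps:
(109 - 99)² - h = (109 - 99)² - 1*28774 = 10² - 28774 = 100 - 28774 = -28674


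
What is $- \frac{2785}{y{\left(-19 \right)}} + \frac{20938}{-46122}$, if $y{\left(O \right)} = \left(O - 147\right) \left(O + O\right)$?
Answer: $- \frac{130263337}{145468788} \approx -0.89547$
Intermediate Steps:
$y{\left(O \right)} = 2 O \left(-147 + O\right)$ ($y{\left(O \right)} = \left(-147 + O\right) 2 O = 2 O \left(-147 + O\right)$)
$- \frac{2785}{y{\left(-19 \right)}} + \frac{20938}{-46122} = - \frac{2785}{2 \left(-19\right) \left(-147 - 19\right)} + \frac{20938}{-46122} = - \frac{2785}{2 \left(-19\right) \left(-166\right)} + 20938 \left(- \frac{1}{46122}\right) = - \frac{2785}{6308} - \frac{10469}{23061} = - \frac{130263337}{145468788}$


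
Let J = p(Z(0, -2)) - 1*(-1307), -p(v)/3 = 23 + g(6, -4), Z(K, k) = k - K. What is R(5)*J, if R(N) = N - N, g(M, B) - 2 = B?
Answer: 0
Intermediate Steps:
g(M, B) = 2 + B
R(N) = 0
p(v) = -63 (p(v) = -3*(23 + (2 - 4)) = -3*(23 - 2) = -3*21 = -63)
J = 1244 (J = -63 - 1*(-1307) = -63 + 1307 = 1244)
R(5)*J = 0*1244 = 0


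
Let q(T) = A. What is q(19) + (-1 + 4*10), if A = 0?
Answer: 39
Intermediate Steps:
q(T) = 0
q(19) + (-1 + 4*10) = 0 + (-1 + 4*10) = 0 + (-1 + 40) = 0 + 39 = 39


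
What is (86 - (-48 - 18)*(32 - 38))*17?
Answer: -5270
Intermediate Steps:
(86 - (-48 - 18)*(32 - 38))*17 = (86 - (-66)*(-6))*17 = (86 - 1*396)*17 = (86 - 396)*17 = -310*17 = -5270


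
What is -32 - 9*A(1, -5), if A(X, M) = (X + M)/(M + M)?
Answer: -178/5 ≈ -35.600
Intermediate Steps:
A(X, M) = (M + X)/(2*M) (A(X, M) = (M + X)/((2*M)) = (M + X)*(1/(2*M)) = (M + X)/(2*M))
-32 - 9*A(1, -5) = -32 - 9*(½)*(-5 + 1)/(-5) = -32 - 9*(½)*(-⅕)*(-4) = -32 - 9*2/5 = -32 - 1*18/5 = -32 - 18/5 = -178/5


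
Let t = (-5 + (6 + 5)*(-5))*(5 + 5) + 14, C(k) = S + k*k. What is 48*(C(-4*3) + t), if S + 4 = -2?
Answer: -21504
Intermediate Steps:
S = -6 (S = -4 - 2 = -6)
C(k) = -6 + k**2 (C(k) = -6 + k*k = -6 + k**2)
t = -586 (t = (-5 + 11*(-5))*10 + 14 = (-5 - 55)*10 + 14 = -60*10 + 14 = -600 + 14 = -586)
48*(C(-4*3) + t) = 48*((-6 + (-4*3)**2) - 586) = 48*((-6 + (-12)**2) - 586) = 48*((-6 + 144) - 586) = 48*(138 - 586) = 48*(-448) = -21504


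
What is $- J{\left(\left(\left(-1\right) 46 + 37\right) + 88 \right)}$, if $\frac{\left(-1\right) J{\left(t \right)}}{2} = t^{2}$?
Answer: $12482$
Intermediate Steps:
$J{\left(t \right)} = - 2 t^{2}$
$- J{\left(\left(\left(-1\right) 46 + 37\right) + 88 \right)} = - \left(-2\right) \left(\left(\left(-1\right) 46 + 37\right) + 88\right)^{2} = - \left(-2\right) \left(\left(-46 + 37\right) + 88\right)^{2} = - \left(-2\right) \left(-9 + 88\right)^{2} = - \left(-2\right) 79^{2} = - \left(-2\right) 6241 = \left(-1\right) \left(-12482\right) = 12482$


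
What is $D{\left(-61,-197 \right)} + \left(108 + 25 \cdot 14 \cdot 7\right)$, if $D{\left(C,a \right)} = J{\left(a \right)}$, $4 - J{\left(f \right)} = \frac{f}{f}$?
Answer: $2561$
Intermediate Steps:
$J{\left(f \right)} = 3$ ($J{\left(f \right)} = 4 - \frac{f}{f} = 4 - 1 = 3$)
$D{\left(C,a \right)} = 3$
$D{\left(-61,-197 \right)} + \left(108 + 25 \cdot 14 \cdot 7\right) = 3 + \left(108 + 25 \cdot 14 \cdot 7\right) = 3 + \left(108 + 25 \cdot 98\right) = 3 + \left(108 + 2450\right) = 3 + 2558 = 2561$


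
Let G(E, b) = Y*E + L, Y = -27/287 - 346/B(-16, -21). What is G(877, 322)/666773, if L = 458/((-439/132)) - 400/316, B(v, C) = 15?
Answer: -3053361808379/99550345747965 ≈ -0.030672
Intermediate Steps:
Y = -99707/4305 (Y = -27/287 - 346/15 = -99707/4305 ≈ -23.161)
L = -4819924/34681 (L = 458/((-439*1/132)) - 400*1/316 = 458/(-439/132) - 100/79 = 458*(-132/439) - 100/79 = -60456/439 - 100/79 = -4819924/34681 ≈ -138.98)
G(E, b) = -4819924/34681 - 99707*E/4305 (G(E, b) = -99707*E/4305 - 4819924/34681 = -4819924/34681 - 99707*E/4305)
G(877, 322)/666773 = (-4819924/34681 - 99707/4305*877)/666773 = (-4819924/34681 - 87443039/4305)*(1/666773) = -3053361808379/149301705*1/666773 = -3053361808379/99550345747965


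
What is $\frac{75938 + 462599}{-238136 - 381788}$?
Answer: $- \frac{538537}{619924} \approx -0.86871$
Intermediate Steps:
$\frac{75938 + 462599}{-238136 - 381788} = \frac{538537}{-238136 - 381788} = \frac{538537}{-619924} = 538537 \left(- \frac{1}{619924}\right) = - \frac{538537}{619924}$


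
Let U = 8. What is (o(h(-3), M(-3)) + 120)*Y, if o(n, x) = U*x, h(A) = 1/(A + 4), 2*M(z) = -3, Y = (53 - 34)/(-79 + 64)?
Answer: -684/5 ≈ -136.80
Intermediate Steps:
Y = -19/15 (Y = 19/(-15) = 19*(-1/15) = -19/15 ≈ -1.2667)
M(z) = -3/2 (M(z) = (½)*(-3) = -3/2)
h(A) = 1/(4 + A)
o(n, x) = 8*x
(o(h(-3), M(-3)) + 120)*Y = (8*(-3/2) + 120)*(-19/15) = (-12 + 120)*(-19/15) = 108*(-19/15) = -684/5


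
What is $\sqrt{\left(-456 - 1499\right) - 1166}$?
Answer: $i \sqrt{3121} \approx 55.866 i$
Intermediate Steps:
$\sqrt{\left(-456 - 1499\right) - 1166} = \sqrt{-1955 - 1166} = \sqrt{-3121} = i \sqrt{3121}$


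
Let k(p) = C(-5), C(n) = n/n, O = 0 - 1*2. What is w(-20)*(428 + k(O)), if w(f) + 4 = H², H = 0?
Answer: -1716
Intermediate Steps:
O = -2 (O = 0 - 2 = -2)
C(n) = 1
w(f) = -4 (w(f) = -4 + 0² = -4 + 0 = -4)
k(p) = 1
w(-20)*(428 + k(O)) = -4*(428 + 1) = -4*429 = -1716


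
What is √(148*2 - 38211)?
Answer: I*√37915 ≈ 194.72*I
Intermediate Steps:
√(148*2 - 38211) = √(296 - 38211) = √(-37915) = I*√37915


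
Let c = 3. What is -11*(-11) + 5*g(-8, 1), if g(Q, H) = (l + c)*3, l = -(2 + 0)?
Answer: 136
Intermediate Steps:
l = -2 (l = -1*2 = -2)
g(Q, H) = 3 (g(Q, H) = (-2 + 3)*3 = 1*3 = 3)
-11*(-11) + 5*g(-8, 1) = -11*(-11) + 5*3 = 121 + 15 = 136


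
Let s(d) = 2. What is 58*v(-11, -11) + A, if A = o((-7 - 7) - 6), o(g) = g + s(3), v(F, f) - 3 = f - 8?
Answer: -946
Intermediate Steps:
v(F, f) = -5 + f (v(F, f) = 3 + (f - 8) = 3 + (-8 + f) = -5 + f)
o(g) = 2 + g (o(g) = g + 2 = 2 + g)
A = -18 (A = 2 + ((-7 - 7) - 6) = 2 + (-14 - 6) = 2 - 20 = -18)
58*v(-11, -11) + A = 58*(-5 - 11) - 18 = 58*(-16) - 18 = -928 - 18 = -946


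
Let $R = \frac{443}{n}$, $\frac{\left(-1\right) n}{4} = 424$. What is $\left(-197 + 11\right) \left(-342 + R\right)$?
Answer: $\frac{53984175}{848} \approx 63661.0$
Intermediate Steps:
$n = -1696$ ($n = \left(-4\right) 424 = -1696$)
$R = - \frac{443}{1696}$ ($R = \frac{443}{-1696} = 443 \left(- \frac{1}{1696}\right) = - \frac{443}{1696} \approx -0.2612$)
$\left(-197 + 11\right) \left(-342 + R\right) = \left(-197 + 11\right) \left(-342 - \frac{443}{1696}\right) = \left(-186\right) \left(- \frac{580475}{1696}\right) = \frac{53984175}{848}$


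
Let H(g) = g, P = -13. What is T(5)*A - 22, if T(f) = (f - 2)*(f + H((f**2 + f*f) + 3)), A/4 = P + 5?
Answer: -5590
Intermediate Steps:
A = -32 (A = 4*(-13 + 5) = 4*(-8) = -32)
T(f) = (-2 + f)*(3 + f + 2*f**2) (T(f) = (f - 2)*(f + ((f**2 + f*f) + 3)) = (-2 + f)*(f + ((f**2 + f**2) + 3)) = (-2 + f)*(f + (2*f**2 + 3)) = (-2 + f)*(f + (3 + 2*f**2)) = (-2 + f)*(3 + f + 2*f**2))
T(5)*A - 22 = (-6 + 5 - 3*5**2 + 2*5**3)*(-32) - 22 = (-6 + 5 - 3*25 + 2*125)*(-32) - 22 = (-6 + 5 - 75 + 250)*(-32) - 22 = 174*(-32) - 22 = -5568 - 22 = -5590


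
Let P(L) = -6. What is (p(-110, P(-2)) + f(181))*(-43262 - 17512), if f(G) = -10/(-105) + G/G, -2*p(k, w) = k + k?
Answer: -6751702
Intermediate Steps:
p(k, w) = -k (p(k, w) = -(k + k)/2 = -k)
f(G) = 23/21 (f(G) = -10*(-1/105) + 1 = 2/21 + 1 = 23/21)
(p(-110, P(-2)) + f(181))*(-43262 - 17512) = (-1*(-110) + 23/21)*(-43262 - 17512) = (110 + 23/21)*(-60774) = (2333/21)*(-60774) = -6751702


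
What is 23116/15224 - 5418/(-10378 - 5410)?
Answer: 13982470/7511141 ≈ 1.8616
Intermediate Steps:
23116/15224 - 5418/(-10378 - 5410) = 23116*(1/15224) - 5418/(-15788) = 5779/3806 - 5418*(-1/15788) = 5779/3806 + 2709/7894 = 13982470/7511141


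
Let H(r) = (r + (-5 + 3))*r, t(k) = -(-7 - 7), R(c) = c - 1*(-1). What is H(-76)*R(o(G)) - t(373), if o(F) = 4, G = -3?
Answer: 29626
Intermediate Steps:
R(c) = 1 + c (R(c) = c + 1 = 1 + c)
t(k) = 14 (t(k) = -1*(-14) = 14)
H(r) = r*(-2 + r) (H(r) = (r - 2)*r = (-2 + r)*r = r*(-2 + r))
H(-76)*R(o(G)) - t(373) = (-76*(-2 - 76))*(1 + 4) - 1*14 = -76*(-78)*5 - 14 = 5928*5 - 14 = 29640 - 14 = 29626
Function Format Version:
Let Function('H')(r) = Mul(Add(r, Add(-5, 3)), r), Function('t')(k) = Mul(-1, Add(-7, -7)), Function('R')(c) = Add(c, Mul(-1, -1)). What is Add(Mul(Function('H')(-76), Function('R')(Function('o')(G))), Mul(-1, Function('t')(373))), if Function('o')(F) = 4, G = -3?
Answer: 29626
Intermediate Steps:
Function('R')(c) = Add(1, c) (Function('R')(c) = Add(c, 1) = Add(1, c))
Function('t')(k) = 14 (Function('t')(k) = Mul(-1, -14) = 14)
Function('H')(r) = Mul(r, Add(-2, r)) (Function('H')(r) = Mul(Add(r, -2), r) = Mul(Add(-2, r), r) = Mul(r, Add(-2, r)))
Add(Mul(Function('H')(-76), Function('R')(Function('o')(G))), Mul(-1, Function('t')(373))) = Add(Mul(Mul(-76, Add(-2, -76)), Add(1, 4)), Mul(-1, 14)) = Add(Mul(Mul(-76, -78), 5), -14) = Add(Mul(5928, 5), -14) = Add(29640, -14) = 29626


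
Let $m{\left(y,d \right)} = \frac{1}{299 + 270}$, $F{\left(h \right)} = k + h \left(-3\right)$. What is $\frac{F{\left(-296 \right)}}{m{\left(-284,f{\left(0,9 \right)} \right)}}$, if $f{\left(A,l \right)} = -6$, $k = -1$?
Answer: $504703$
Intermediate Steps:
$F{\left(h \right)} = -1 - 3 h$ ($F{\left(h \right)} = -1 + h \left(-3\right) = -1 - 3 h$)
$m{\left(y,d \right)} = \frac{1}{569}$
$\frac{F{\left(-296 \right)}}{m{\left(-284,f{\left(0,9 \right)} \right)}} = \left(-1 - -888\right) \frac{1}{\frac{1}{569}} = \left(-1 + 888\right) 569 = 887 \cdot 569 = 504703$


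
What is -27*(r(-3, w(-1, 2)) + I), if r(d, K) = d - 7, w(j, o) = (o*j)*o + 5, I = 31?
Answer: -567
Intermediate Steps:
w(j, o) = 5 + j*o² (w(j, o) = (j*o)*o + 5 = j*o² + 5 = 5 + j*o²)
r(d, K) = -7 + d
-27*(r(-3, w(-1, 2)) + I) = -27*((-7 - 3) + 31) = -27*(-10 + 31) = -27*21 = -567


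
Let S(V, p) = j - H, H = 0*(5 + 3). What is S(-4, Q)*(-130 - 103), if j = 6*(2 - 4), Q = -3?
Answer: 2796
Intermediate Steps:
H = 0 (H = 0*8 = 0)
j = -12 (j = 6*(-2) = -12)
S(V, p) = -12 (S(V, p) = -12 - 1*0 = -12 + 0 = -12)
S(-4, Q)*(-130 - 103) = -12*(-130 - 103) = -12*(-233) = 2796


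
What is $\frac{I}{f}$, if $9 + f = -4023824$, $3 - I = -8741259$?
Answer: $- \frac{8741262}{4023833} \approx -2.1724$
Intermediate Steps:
$I = 8741262$ ($I = 3 - -8741259 = 3 + 8741259 = 8741262$)
$f = -4023833$ ($f = -9 - 4023824 = -4023833$)
$\frac{I}{f} = \frac{8741262}{-4023833} = 8741262 \left(- \frac{1}{4023833}\right) = - \frac{8741262}{4023833}$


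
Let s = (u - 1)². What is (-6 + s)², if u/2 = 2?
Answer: 9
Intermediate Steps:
u = 4 (u = 2*2 = 4)
s = 9 (s = (4 - 1)² = 3² = 9)
(-6 + s)² = (-6 + 9)² = 3² = 9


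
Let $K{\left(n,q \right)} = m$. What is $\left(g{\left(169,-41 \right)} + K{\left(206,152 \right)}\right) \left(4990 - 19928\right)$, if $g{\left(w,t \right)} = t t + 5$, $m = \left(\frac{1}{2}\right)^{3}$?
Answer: $- \frac{100749341}{4} \approx -2.5187 \cdot 10^{7}$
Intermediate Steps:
$m = \frac{1}{8}$ ($m = \left(\frac{1}{2}\right)^{3} = \frac{1}{8} \approx 0.125$)
$K{\left(n,q \right)} = \frac{1}{8}$
$g{\left(w,t \right)} = 5 + t^{2}$ ($g{\left(w,t \right)} = t^{2} + 5 = 5 + t^{2}$)
$\left(g{\left(169,-41 \right)} + K{\left(206,152 \right)}\right) \left(4990 - 19928\right) = \left(\left(5 + \left(-41\right)^{2}\right) + \frac{1}{8}\right) \left(4990 - 19928\right) = \left(\left(5 + 1681\right) + \frac{1}{8}\right) \left(-14938\right) = \left(1686 + \frac{1}{8}\right) \left(-14938\right) = \frac{13489}{8} \left(-14938\right) = - \frac{100749341}{4}$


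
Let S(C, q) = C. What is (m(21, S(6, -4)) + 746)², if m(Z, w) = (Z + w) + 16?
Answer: 622521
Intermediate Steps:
m(Z, w) = 16 + Z + w
(m(21, S(6, -4)) + 746)² = ((16 + 21 + 6) + 746)² = (43 + 746)² = 789² = 622521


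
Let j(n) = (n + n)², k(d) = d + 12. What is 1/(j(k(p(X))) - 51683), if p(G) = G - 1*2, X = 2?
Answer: -1/51107 ≈ -1.9567e-5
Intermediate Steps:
p(G) = -2 + G (p(G) = G - 2 = -2 + G)
k(d) = 12 + d
j(n) = 4*n² (j(n) = (2*n)² = 4*n²)
1/(j(k(p(X))) - 51683) = 1/(4*(12 + (-2 + 2))² - 51683) = 1/(4*(12 + 0)² - 51683) = 1/(4*12² - 51683) = 1/(4*144 - 51683) = 1/(576 - 51683) = 1/(-51107) = -1/51107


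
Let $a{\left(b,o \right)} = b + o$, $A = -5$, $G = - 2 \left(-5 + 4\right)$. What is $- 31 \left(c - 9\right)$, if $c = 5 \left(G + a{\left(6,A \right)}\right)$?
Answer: $-186$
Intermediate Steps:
$G = 2$ ($G = \left(-2\right) \left(-1\right) = 2$)
$c = 15$ ($c = 5 \left(2 + \left(6 - 5\right)\right) = 5 \left(2 + 1\right) = 5 \cdot 3 = 15$)
$- 31 \left(c - 9\right) = - 31 \left(15 - 9\right) = \left(-31\right) 6 = -186$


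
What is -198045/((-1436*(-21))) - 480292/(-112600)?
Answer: -325674227/141481900 ≈ -2.3019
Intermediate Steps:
-198045/((-1436*(-21))) - 480292/(-112600) = -198045/30156 - 480292*(-1/112600) = -198045*1/30156 + 120073/28150 = -66015/10052 + 120073/28150 = -325674227/141481900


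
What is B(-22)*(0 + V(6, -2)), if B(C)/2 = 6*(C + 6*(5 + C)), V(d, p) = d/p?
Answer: 4464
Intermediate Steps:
B(C) = 360 + 84*C (B(C) = 2*(6*(C + 6*(5 + C))) = 2*(6*(C + (30 + 6*C))) = 2*(6*(30 + 7*C)) = 2*(180 + 42*C) = 360 + 84*C)
B(-22)*(0 + V(6, -2)) = (360 + 84*(-22))*(0 + 6/(-2)) = (360 - 1848)*(0 + 6*(-½)) = -1488*(0 - 3) = -1488*(-3) = 4464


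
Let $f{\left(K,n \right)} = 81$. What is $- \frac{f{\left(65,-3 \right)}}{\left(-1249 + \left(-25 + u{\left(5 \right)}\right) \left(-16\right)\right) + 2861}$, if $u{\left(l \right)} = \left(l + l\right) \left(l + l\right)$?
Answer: $- \frac{81}{412} \approx -0.1966$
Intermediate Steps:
$u{\left(l \right)} = 4 l^{2}$ ($u{\left(l \right)} = 2 l 2 l = 4 l^{2}$)
$- \frac{f{\left(65,-3 \right)}}{\left(-1249 + \left(-25 + u{\left(5 \right)}\right) \left(-16\right)\right) + 2861} = - \frac{81}{\left(-1249 + \left(-25 + 4 \cdot 5^{2}\right) \left(-16\right)\right) + 2861} = - \frac{81}{\left(-1249 + \left(-25 + 4 \cdot 25\right) \left(-16\right)\right) + 2861} = - \frac{81}{\left(-1249 + \left(-25 + 100\right) \left(-16\right)\right) + 2861} = - \frac{81}{\left(-1249 + 75 \left(-16\right)\right) + 2861} = - \frac{81}{\left(-1249 - 1200\right) + 2861} = - \frac{81}{-2449 + 2861} = - \frac{81}{412}$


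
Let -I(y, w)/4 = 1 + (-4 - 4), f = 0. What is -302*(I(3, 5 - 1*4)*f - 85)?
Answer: 25670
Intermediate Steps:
I(y, w) = 28 (I(y, w) = -4*(1 + (-4 - 4)) = -4*(1 - 8) = -4*(-7) = 28)
-302*(I(3, 5 - 1*4)*f - 85) = -302*(28*0 - 85) = -302*(0 - 85) = -302*(-85) = 25670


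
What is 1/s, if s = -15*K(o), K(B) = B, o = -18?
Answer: 1/270 ≈ 0.0037037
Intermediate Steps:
s = 270 (s = -15*(-18) = 270)
1/s = 1/270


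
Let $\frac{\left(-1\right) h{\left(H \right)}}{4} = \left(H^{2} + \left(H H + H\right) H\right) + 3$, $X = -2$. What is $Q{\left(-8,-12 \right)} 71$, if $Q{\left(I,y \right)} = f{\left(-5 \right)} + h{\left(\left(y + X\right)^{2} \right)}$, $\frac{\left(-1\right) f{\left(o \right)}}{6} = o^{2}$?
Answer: $-2160220014$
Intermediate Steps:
$f{\left(o \right)} = - 6 o^{2}$
$h{\left(H \right)} = -12 - 4 H^{2} - 4 H \left(H + H^{2}\right)$ ($h{\left(H \right)} = - 4 \left(\left(H^{2} + \left(H H + H\right) H\right) + 3\right) = - 4 \left(\left(H^{2} + \left(H^{2} + H\right) H\right) + 3\right) = - 4 \left(\left(H^{2} + \left(H + H^{2}\right) H\right) + 3\right) = - 4 \left(\left(H^{2} + H \left(H + H^{2}\right)\right) + 3\right) = - 4 \left(3 + H^{2} + H \left(H + H^{2}\right)\right) = -12 - 4 H^{2} - 4 H \left(H + H^{2}\right)$)
$Q{\left(I,y \right)} = -162 - 8 \left(-2 + y\right)^{4} - 4 \left(-2 + y\right)^{6}$ ($Q{\left(I,y \right)} = - 6 \left(-5\right)^{2} - \left(12 + 4 \left(y - 2\right)^{6} + 8 \left(y - 2\right)^{4}\right) = \left(-6\right) 25 - \left(12 + 4 \left(-2 + y\right)^{6} + 8 \left(-2 + y\right)^{4}\right) = -150 - \left(12 + 4 \left(-2 + y\right)^{6} + 8 \left(-2 + y\right)^{4}\right) = -162 - 8 \left(-2 + y\right)^{4} - 4 \left(-2 + y\right)^{6}$)
$Q{\left(-8,-12 \right)} 71 = \left(-162 - 8 \left(-2 - 12\right)^{4} - 4 \left(-2 - 12\right)^{6}\right) 71 = \left(-162 - 8 \left(-14\right)^{4} - 4 \left(-14\right)^{6}\right) 71 = \left(-162 - 307328 - 30118144\right) 71 = \left(-30425634\right) 71 = -2160220014$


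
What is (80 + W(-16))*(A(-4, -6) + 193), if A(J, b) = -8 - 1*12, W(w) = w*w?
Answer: 58128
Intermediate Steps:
W(w) = w**2
A(J, b) = -20 (A(J, b) = -8 - 12 = -20)
(80 + W(-16))*(A(-4, -6) + 193) = (80 + (-16)**2)*(-20 + 193) = (80 + 256)*173 = 336*173 = 58128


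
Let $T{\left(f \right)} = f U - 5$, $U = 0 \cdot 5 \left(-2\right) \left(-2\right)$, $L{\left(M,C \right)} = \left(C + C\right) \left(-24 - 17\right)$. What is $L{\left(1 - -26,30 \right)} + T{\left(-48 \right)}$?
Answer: $-2465$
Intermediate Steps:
$L{\left(M,C \right)} = - 82 C$ ($L{\left(M,C \right)} = 2 C \left(-41\right) = - 82 C$)
$U = 0$ ($U = 0 \left(-2\right) \left(-2\right) = 0 \left(-2\right) = 0$)
$T{\left(f \right)} = -5$ ($T{\left(f \right)} = f 0 - 5 = 0 - 5 = -5$)
$L{\left(1 - -26,30 \right)} + T{\left(-48 \right)} = \left(-82\right) 30 - 5 = -2460 - 5 = -2465$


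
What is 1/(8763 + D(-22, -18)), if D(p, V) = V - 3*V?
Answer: 1/8799 ≈ 0.00011365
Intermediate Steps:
D(p, V) = -2*V
1/(8763 + D(-22, -18)) = 1/(8763 - 2*(-18)) = 1/(8763 + 36) = 1/8799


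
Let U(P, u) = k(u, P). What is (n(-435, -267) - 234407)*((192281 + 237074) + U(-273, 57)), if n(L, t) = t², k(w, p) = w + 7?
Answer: -70045968442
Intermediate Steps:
k(w, p) = 7 + w
U(P, u) = 7 + u
(n(-435, -267) - 234407)*((192281 + 237074) + U(-273, 57)) = ((-267)² - 234407)*((192281 + 237074) + (7 + 57)) = (71289 - 234407)*(429355 + 64) = -163118*429419 = -70045968442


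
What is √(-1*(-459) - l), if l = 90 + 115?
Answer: √254 ≈ 15.937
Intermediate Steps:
l = 205
√(-1*(-459) - l) = √(-1*(-459) - 1*205) = √(459 - 205) = √254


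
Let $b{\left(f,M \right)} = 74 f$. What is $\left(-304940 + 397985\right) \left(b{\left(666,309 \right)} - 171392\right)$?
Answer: $-11361538860$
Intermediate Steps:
$\left(-304940 + 397985\right) \left(b{\left(666,309 \right)} - 171392\right) = \left(-304940 + 397985\right) \left(74 \cdot 666 - 171392\right) = 93045 \left(49284 - 171392\right) = 93045 \left(-122108\right) = -11361538860$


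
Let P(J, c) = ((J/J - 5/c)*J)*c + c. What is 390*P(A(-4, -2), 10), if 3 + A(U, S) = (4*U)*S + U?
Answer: 52650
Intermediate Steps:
A(U, S) = -3 + U + 4*S*U (A(U, S) = -3 + ((4*U)*S + U) = -3 + (4*S*U + U) = -3 + (U + 4*S*U) = -3 + U + 4*S*U)
P(J, c) = c + J*c*(1 - 5/c) (P(J, c) = ((1 - 5/c)*J)*c + c = (J*(1 - 5/c))*c + c = J*c*(1 - 5/c) + c = c + J*c*(1 - 5/c))
390*P(A(-4, -2), 10) = 390*(10 - 5*(-3 - 4 + 4*(-2)*(-4)) + (-3 - 4 + 4*(-2)*(-4))*10) = 390*(10 - 5*(-3 - 4 + 32) + (-3 - 4 + 32)*10) = 390*(10 - 5*25 + 25*10) = 390*(10 - 125 + 250) = 390*135 = 52650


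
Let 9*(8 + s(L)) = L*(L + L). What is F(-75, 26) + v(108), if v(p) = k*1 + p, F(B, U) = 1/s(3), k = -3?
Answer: 629/6 ≈ 104.83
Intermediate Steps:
s(L) = -8 + 2*L²/9 (s(L) = -8 + (L*(L + L))/9 = -8 + (L*(2*L))/9 = -8 + (2*L²)/9 = -8 + 2*L²/9)
F(B, U) = -⅙ (F(B, U) = 1/(-8 + (2/9)*3²) = 1/(-8 + (2/9)*9) = 1/(-8 + 2) = 1/(-6) = -⅙)
v(p) = -3 + p (v(p) = -3*1 + p = -3 + p)
F(-75, 26) + v(108) = -⅙ + (-3 + 108) = -⅙ + 105 = 629/6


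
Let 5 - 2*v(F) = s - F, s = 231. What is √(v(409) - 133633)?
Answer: I*√534166/2 ≈ 365.43*I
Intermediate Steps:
v(F) = -113 + F/2 (v(F) = 5/2 - (231 - F)/2 = 5/2 + (-231/2 + F/2) = -113 + F/2)
√(v(409) - 133633) = √((-113 + (½)*409) - 133633) = √((-113 + 409/2) - 133633) = √(183/2 - 133633) = √(-267083/2) = I*√534166/2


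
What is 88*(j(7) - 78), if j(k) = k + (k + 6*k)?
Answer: -1936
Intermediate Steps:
j(k) = 8*k (j(k) = k + 7*k = 8*k)
88*(j(7) - 78) = 88*(8*7 - 78) = 88*(56 - 78) = 88*(-22) = -1936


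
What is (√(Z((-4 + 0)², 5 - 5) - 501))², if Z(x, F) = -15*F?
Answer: -501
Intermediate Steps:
(√(Z((-4 + 0)², 5 - 5) - 501))² = (√(-15*(5 - 5) - 501))² = (√(-15*0 - 501))² = (√(0 - 501))² = (√(-501))² = (I*√501)² = -501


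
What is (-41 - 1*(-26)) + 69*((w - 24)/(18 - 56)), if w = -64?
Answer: 2751/19 ≈ 144.79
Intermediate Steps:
(-41 - 1*(-26)) + 69*((w - 24)/(18 - 56)) = (-41 - 1*(-26)) + 69*((-64 - 24)/(18 - 56)) = (-41 + 26) + 69*(-88/(-38)) = -15 + 69*(-88*(-1/38)) = -15 + 69*(44/19) = -15 + 3036/19 = 2751/19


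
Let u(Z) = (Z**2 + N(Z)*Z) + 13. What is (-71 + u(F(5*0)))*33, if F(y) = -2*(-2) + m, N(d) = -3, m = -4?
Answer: -1914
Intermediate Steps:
F(y) = 0 (F(y) = -2*(-2) - 4 = 4 - 4 = 0)
u(Z) = 13 + Z**2 - 3*Z (u(Z) = (Z**2 - 3*Z) + 13 = 13 + Z**2 - 3*Z)
(-71 + u(F(5*0)))*33 = (-71 + (13 + 0**2 - 3*0))*33 = (-71 + (13 + 0 + 0))*33 = (-71 + 13)*33 = -58*33 = -1914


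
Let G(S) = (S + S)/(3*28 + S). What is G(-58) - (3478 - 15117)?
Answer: 151249/13 ≈ 11635.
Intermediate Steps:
G(S) = 2*S/(84 + S) (G(S) = (2*S)/(84 + S) = 2*S/(84 + S))
G(-58) - (3478 - 15117) = 2*(-58)/(84 - 58) - (3478 - 15117) = 2*(-58)/26 - 1*(-11639) = 2*(-58)*(1/26) + 11639 = -58/13 + 11639 = 151249/13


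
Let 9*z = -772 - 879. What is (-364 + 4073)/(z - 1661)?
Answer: -33381/16600 ≈ -2.0109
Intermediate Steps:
z = -1651/9 (z = (-772 - 879)/9 = (⅑)*(-1651) = -1651/9 ≈ -183.44)
(-364 + 4073)/(z - 1661) = (-364 + 4073)/(-1651/9 - 1661) = 3709/(-16600/9) = 3709*(-9/16600) = -33381/16600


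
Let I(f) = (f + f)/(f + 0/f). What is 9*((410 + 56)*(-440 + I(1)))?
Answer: -1836972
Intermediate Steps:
I(f) = 2 (I(f) = (2*f)/(f + 0) = (2*f)/f = 2)
9*((410 + 56)*(-440 + I(1))) = 9*((410 + 56)*(-440 + 2)) = 9*(466*(-438)) = 9*(-204108) = -1836972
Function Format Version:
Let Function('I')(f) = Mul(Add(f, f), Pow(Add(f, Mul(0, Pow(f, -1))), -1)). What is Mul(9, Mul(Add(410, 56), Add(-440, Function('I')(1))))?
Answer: -1836972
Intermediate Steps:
Function('I')(f) = 2 (Function('I')(f) = Mul(Mul(2, f), Pow(Add(f, 0), -1)) = Mul(Mul(2, f), Pow(f, -1)) = 2)
Mul(9, Mul(Add(410, 56), Add(-440, Function('I')(1)))) = Mul(9, Mul(Add(410, 56), Add(-440, 2))) = Mul(9, Mul(466, -438)) = Mul(9, -204108) = -1836972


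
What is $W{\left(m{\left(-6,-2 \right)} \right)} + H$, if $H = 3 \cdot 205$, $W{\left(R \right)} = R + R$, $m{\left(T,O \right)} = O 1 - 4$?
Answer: $603$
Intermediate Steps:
$m{\left(T,O \right)} = -4 + O$ ($m{\left(T,O \right)} = O - 4 = -4 + O$)
$W{\left(R \right)} = 2 R$
$H = 615$
$W{\left(m{\left(-6,-2 \right)} \right)} + H = 2 \left(-4 - 2\right) + 615 = 2 \left(-6\right) + 615 = -12 + 615 = 603$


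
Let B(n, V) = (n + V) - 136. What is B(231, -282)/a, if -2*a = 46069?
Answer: 374/46069 ≈ 0.0081183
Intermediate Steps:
a = -46069/2 (a = -1/2*46069 = -46069/2 ≈ -23035.)
B(n, V) = -136 + V + n (B(n, V) = (V + n) - 136 = -136 + V + n)
B(231, -282)/a = (-136 - 282 + 231)/(-46069/2) = -187*(-2/46069) = 374/46069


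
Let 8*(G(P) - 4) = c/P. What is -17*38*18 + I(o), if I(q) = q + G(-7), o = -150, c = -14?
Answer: -47095/4 ≈ -11774.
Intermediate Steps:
G(P) = 4 - 7/(4*P) (G(P) = 4 + (-14/P)/8 = 4 - 7/(4*P))
I(q) = 17/4 + q (I(q) = q + (4 - 7/4/(-7)) = q + (4 - 7/4*(-⅐)) = q + (4 + ¼) = q + 17/4 = 17/4 + q)
-17*38*18 + I(o) = -17*38*18 + (17/4 - 150) = -646*18 - 583/4 = -11628 - 583/4 = -47095/4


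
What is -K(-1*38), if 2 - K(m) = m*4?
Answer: -154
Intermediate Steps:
K(m) = 2 - 4*m (K(m) = 2 - m*4 = 2 - 4*m)
-K(-1*38) = -(2 - (-4)*38) = -(2 - 4*(-38)) = -(2 + 152) = -1*154 = -154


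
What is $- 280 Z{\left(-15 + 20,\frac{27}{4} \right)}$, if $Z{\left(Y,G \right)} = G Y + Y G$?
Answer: $-18900$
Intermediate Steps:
$Z{\left(Y,G \right)} = 2 G Y$ ($Z{\left(Y,G \right)} = G Y + G Y = 2 G Y$)
$- 280 Z{\left(-15 + 20,\frac{27}{4} \right)} = - 280 \cdot 2 \cdot \frac{27}{4} \left(-15 + 20\right) = - 280 \cdot 2 \cdot 27 \cdot \frac{1}{4} \cdot 5 = - 280 \cdot 2 \cdot \frac{27}{4} \cdot 5 = \left(-280\right) \frac{135}{2} = -18900$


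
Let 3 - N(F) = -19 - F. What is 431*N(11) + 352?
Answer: 14575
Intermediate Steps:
N(F) = 22 + F (N(F) = 3 - (-19 - F) = 3 + (19 + F) = 22 + F)
431*N(11) + 352 = 431*(22 + 11) + 352 = 431*33 + 352 = 14223 + 352 = 14575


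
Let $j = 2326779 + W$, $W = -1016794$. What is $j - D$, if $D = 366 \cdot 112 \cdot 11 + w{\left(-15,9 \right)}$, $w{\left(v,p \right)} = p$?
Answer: $859064$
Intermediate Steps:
$j = 1309985$ ($j = 2326779 - 1016794 = 1309985$)
$D = 450921$ ($D = 366 \cdot 112 \cdot 11 + 9 = 366 \cdot 1232 + 9 = 450912 + 9 = 450921$)
$j - D = 1309985 - 450921 = 859064$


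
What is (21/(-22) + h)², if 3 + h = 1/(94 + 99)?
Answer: 281199361/18028516 ≈ 15.597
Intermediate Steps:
h = -578/193 (h = -3 + 1/(94 + 99) = -3 + 1/193 = -578/193 ≈ -2.9948)
(21/(-22) + h)² = (21/(-22) - 578/193)² = (21*(-1/22) - 578/193)² = (-21/22 - 578/193)² = (-16769/4246)² = 281199361/18028516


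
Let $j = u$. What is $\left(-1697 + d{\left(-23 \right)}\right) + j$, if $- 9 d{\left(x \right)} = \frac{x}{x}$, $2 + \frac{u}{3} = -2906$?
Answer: $- \frac{93790}{9} \approx -10421.0$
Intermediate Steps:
$u = -8724$ ($u = -6 + 3 \left(-2906\right) = -6 - 8718 = -8724$)
$j = -8724$
$d{\left(x \right)} = - \frac{1}{9}$ ($d{\left(x \right)} = - \frac{x \frac{1}{x}}{9} = \left(- \frac{1}{9}\right) 1 = - \frac{1}{9}$)
$\left(-1697 + d{\left(-23 \right)}\right) + j = \left(-1697 - \frac{1}{9}\right) - 8724 = - \frac{15274}{9} - 8724 = - \frac{93790}{9}$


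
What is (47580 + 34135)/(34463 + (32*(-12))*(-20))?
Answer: 81715/42143 ≈ 1.9390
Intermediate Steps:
(47580 + 34135)/(34463 + (32*(-12))*(-20)) = 81715/(34463 - 384*(-20)) = 81715/(34463 + 7680) = 81715/42143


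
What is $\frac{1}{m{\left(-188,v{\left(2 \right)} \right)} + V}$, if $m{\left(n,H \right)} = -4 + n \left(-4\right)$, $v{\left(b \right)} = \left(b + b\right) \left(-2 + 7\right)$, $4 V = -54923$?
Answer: $- \frac{4}{51931} \approx -7.7025 \cdot 10^{-5}$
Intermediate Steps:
$V = - \frac{54923}{4}$ ($V = \frac{1}{4} \left(-54923\right) = - \frac{54923}{4} \approx -13731.0$)
$v{\left(b \right)} = 10 b$ ($v{\left(b \right)} = 2 b 5 = 10 b$)
$m{\left(n,H \right)} = -4 - 4 n$
$\frac{1}{m{\left(-188,v{\left(2 \right)} \right)} + V} = \frac{1}{\left(-4 - -752\right) - \frac{54923}{4}} = \frac{1}{\left(-4 + 752\right) - \frac{54923}{4}} = \frac{1}{748 - \frac{54923}{4}} = \frac{1}{- \frac{51931}{4}} = - \frac{4}{51931}$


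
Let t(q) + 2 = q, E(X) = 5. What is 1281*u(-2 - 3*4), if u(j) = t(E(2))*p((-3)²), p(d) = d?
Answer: 34587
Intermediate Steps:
t(q) = -2 + q
u(j) = 27 (u(j) = (-2 + 5)*(-3)² = 3*9 = 27)
1281*u(-2 - 3*4) = 1281*27 = 34587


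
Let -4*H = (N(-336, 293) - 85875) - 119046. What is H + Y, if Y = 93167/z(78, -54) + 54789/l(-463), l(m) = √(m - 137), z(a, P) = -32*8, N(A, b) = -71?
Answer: 13026321/256 - 18263*I*√6/20 ≈ 50884.0 - 2236.8*I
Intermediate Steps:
z(a, P) = -256
l(m) = √(-137 + m)
Y = -93167/256 - 18263*I*√6/20 (Y = 93167/(-256) + 54789/(√(-137 - 463)) = 93167*(-1/256) + 54789/(√(-600)) = -93167/256 + 54789/((10*I*√6)) = -93167/256 + 54789*(-I*√6/60) = -93167/256 - 18263*I*√6/20 ≈ -363.93 - 2236.8*I)
H = 51248 (H = -((-71 - 85875) - 119046)/4 = -(-85946 - 119046)/4 = -¼*(-204992) = 51248)
H + Y = 51248 + (-93167/256 - 18263*I*√6/20) = 13026321/256 - 18263*I*√6/20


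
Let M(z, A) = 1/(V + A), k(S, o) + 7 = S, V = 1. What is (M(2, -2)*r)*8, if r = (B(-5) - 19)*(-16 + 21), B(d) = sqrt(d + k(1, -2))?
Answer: 760 - 40*I*sqrt(11) ≈ 760.0 - 132.67*I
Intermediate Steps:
k(S, o) = -7 + S
M(z, A) = 1/(1 + A)
B(d) = sqrt(-6 + d) (B(d) = sqrt(d + (-7 + 1)) = sqrt(d - 6) = sqrt(-6 + d))
r = -95 + 5*I*sqrt(11) (r = (sqrt(-6 - 5) - 19)*(-16 + 21) = (sqrt(-11) - 19)*5 = (I*sqrt(11) - 19)*5 = (-19 + I*sqrt(11))*5 = -95 + 5*I*sqrt(11) ≈ -95.0 + 16.583*I)
(M(2, -2)*r)*8 = ((-95 + 5*I*sqrt(11))/(1 - 2))*8 = ((-95 + 5*I*sqrt(11))/(-1))*8 = -(-95 + 5*I*sqrt(11))*8 = (95 - 5*I*sqrt(11))*8 = 760 - 40*I*sqrt(11)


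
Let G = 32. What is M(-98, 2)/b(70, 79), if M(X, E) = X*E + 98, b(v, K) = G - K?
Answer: 98/47 ≈ 2.0851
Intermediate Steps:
b(v, K) = 32 - K
M(X, E) = 98 + E*X (M(X, E) = E*X + 98 = 98 + E*X)
M(-98, 2)/b(70, 79) = (98 + 2*(-98))/(32 - 1*79) = (98 - 196)/(32 - 79) = -98/(-47) = -98*(-1/47) = 98/47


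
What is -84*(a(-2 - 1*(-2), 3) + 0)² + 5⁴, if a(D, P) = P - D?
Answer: -131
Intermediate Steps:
-84*(a(-2 - 1*(-2), 3) + 0)² + 5⁴ = -84*((3 - (-2 - 1*(-2))) + 0)² + 5⁴ = -84*((3 - (-2 + 2)) + 0)² + 625 = -84*((3 - 1*0) + 0)² + 625 = -84*((3 + 0) + 0)² + 625 = -84*(3 + 0)² + 625 = -84*3² + 625 = -84*9 + 625 = -756 + 625 = -131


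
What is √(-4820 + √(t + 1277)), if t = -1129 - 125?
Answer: √(-4820 + √23) ≈ 69.392*I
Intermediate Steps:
t = -1254
√(-4820 + √(t + 1277)) = √(-4820 + √(-1254 + 1277)) = √(-4820 + √23)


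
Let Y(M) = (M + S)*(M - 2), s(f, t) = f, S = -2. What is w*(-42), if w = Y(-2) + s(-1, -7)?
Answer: -630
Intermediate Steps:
Y(M) = (-2 + M)² (Y(M) = (M - 2)*(M - 2) = (-2 + M)*(-2 + M) = (-2 + M)²)
w = 15 (w = (4 + (-2)² - 4*(-2)) - 1 = (4 + 4 + 8) - 1 = 16 - 1 = 15)
w*(-42) = 15*(-42) = -630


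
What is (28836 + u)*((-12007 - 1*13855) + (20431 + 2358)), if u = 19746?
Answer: -149292486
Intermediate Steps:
(28836 + u)*((-12007 - 1*13855) + (20431 + 2358)) = (28836 + 19746)*((-12007 - 1*13855) + (20431 + 2358)) = 48582*((-12007 - 13855) + 22789) = 48582*(-25862 + 22789) = 48582*(-3073) = -149292486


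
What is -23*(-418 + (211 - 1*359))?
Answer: 13018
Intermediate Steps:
-23*(-418 + (211 - 1*359)) = -23*(-418 + (211 - 359)) = -23*(-418 - 148) = -23*(-566) = 13018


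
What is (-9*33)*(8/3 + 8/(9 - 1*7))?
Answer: -1980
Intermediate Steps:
(-9*33)*(8/3 + 8/(9 - 1*7)) = -297*(8*(⅓) + 8/(9 - 7)) = -297*(8/3 + 8/2) = -297*(8/3 + 8*(½)) = -297*(8/3 + 4) = -297*20/3 = -1980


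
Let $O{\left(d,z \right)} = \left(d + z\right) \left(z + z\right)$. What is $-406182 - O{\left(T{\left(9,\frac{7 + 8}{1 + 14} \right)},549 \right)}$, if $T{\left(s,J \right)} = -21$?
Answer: $-985926$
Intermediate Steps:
$O{\left(d,z \right)} = 2 z \left(d + z\right)$ ($O{\left(d,z \right)} = \left(d + z\right) 2 z = 2 z \left(d + z\right)$)
$-406182 - O{\left(T{\left(9,\frac{7 + 8}{1 + 14} \right)},549 \right)} = -406182 - 2 \cdot 549 \left(-21 + 549\right) = -406182 - 2 \cdot 549 \cdot 528 = -406182 - 579744 = -985926$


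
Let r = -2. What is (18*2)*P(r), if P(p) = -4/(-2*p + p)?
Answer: -72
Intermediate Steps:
P(p) = 4/p (P(p) = -4*(-1/p) = -(-4)/p = 4/p)
(18*2)*P(r) = (18*2)*(4/(-2)) = 36*(4*(-½)) = 36*(-2) = -72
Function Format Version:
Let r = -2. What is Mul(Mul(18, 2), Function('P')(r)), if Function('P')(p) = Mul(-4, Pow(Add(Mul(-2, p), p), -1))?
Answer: -72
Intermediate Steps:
Function('P')(p) = Mul(4, Pow(p, -1)) (Function('P')(p) = Mul(-4, Pow(Mul(-1, p), -1)) = Mul(-4, Mul(-1, Pow(p, -1))) = Mul(4, Pow(p, -1)))
Mul(Mul(18, 2), Function('P')(r)) = Mul(Mul(18, 2), Mul(4, Pow(-2, -1))) = Mul(36, Mul(4, Rational(-1, 2))) = Mul(36, -2) = -72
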